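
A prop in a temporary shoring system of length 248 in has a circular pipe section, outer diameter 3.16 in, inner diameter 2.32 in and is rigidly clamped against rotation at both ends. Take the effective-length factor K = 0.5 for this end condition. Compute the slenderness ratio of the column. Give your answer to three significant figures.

d_o = 3.16 in, d_i = 2.32 in
I = π(d_o⁴ − d_i⁴)/64 = π(3.16⁴ − 2.320⁴)/64 = 3.473 in⁴
A = 3.615 in²;  r_min = √(I/A) = √(3.473/3.615) = 0.9801 in
L_e = K·L = 0.5 × 248 = 124.0 in
λ = L_e / r_min = 124.00 / 0.9801 = 127

λ ≈ 127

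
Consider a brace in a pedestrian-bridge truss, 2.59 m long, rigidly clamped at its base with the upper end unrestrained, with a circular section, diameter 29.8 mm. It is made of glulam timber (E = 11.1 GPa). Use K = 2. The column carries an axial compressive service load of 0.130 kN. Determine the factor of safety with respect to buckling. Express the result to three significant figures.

I = πd⁴/64 = π×29.8⁴/64 = 3.871×10^4 mm⁴
I = 3.871×10^4 mm⁴ = 3.871×10^-8 m⁴
Effective length L_e = K·L = 2 × 2.59 = 5.180 m
P_cr = π²EI / L_e² = π² × 11.1×10⁹ × 3.871×10^-8 / 5.180² = 158.1 N
Factor of safety n = P_cr / P = 0.15805 / 0.130 = 1.22

n ≈ 1.22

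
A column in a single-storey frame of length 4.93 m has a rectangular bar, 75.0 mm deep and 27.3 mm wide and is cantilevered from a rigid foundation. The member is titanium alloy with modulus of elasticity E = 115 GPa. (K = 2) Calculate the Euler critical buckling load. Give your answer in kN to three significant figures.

Buckling occurs about the weak axis: I_min = h·b³/12 with b = 27.3 mm (the shorter side).
I_min = 75.0×27.3³/12 = 1.272×10^5 mm⁴
I = 1.272×10^5 mm⁴ = 1.272×10^-7 m⁴
Effective length L_e = K·L = 2 × 4.93 = 9.860 m
P_cr = π²EI / L_e² = π² × 115×10⁹ × 1.272×10^-7 / 9.860² = 1.485×10^3 N

P_cr ≈ 1.48 kN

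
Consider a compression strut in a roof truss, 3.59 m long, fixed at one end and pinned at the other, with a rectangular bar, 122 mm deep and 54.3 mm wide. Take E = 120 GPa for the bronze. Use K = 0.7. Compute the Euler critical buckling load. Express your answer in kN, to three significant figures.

Buckling occurs about the weak axis: I_min = h·b³/12 with b = 54.3 mm (the shorter side).
I_min = 122×54.3³/12 = 1.628×10^6 mm⁴
I = 1.628×10^6 mm⁴ = 1.628×10^-6 m⁴
Effective length L_e = K·L = 0.7 × 3.59 = 2.513 m
P_cr = π²EI / L_e² = π² × 120×10⁹ × 1.628×10^-6 / 2.513² = 3.053×10^5 N

P_cr ≈ 305 kN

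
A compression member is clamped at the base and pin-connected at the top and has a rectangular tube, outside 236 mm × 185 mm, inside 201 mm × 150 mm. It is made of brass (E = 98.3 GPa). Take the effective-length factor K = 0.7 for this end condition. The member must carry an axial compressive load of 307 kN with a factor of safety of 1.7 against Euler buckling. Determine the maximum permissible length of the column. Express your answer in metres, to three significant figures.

L_max ≈ 16.1 m

Weak-axis I_min = (h_o·b_o³ − h_i·b_i³)/12 with b_o = 185, b_i = 150.0 mm (shorter outer/inner sides).
I_min = (236×185³ − 201.0×150.0³)/12 = 6.799×10^7 mm⁴
I = 6.799×10^-5 m⁴
Required critical load P_cr = n·P = 1.7 × 307 = 521.9 kN = 5.219×10^5 N
From P_cr = π²EI/(K·L)²:  L = (1/K)·√(π²EI/P_cr) = (1/0.7)·√(π²×9.83×10^10×6.799×10^-5/5.219×10^5)
L = 16.1 m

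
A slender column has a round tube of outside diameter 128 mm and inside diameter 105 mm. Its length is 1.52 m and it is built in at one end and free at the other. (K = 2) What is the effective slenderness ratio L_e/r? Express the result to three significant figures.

λ ≈ 73.4

d_o = 128 mm, d_i = 105 mm
I = π(d_o⁴ − d_i⁴)/64 = π(128⁴ − 105.0⁴)/64 = 7.210×10^6 mm⁴
A = 4.209×10^3 mm²;  r_min = √(I/A) = √(7.210×10^6/4.209×10^3) = 41.39 mm
L_e = K·L = 2 × 1.52 m = 3.040 m = 3040.0 mm
λ = L_e / r_min = 3040.0 / 41.39 = 73.4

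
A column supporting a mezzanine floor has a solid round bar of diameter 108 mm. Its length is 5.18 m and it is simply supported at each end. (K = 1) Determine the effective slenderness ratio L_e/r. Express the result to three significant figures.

I = πd⁴/64 = π×108⁴/64 = 6.678×10^6 mm⁴
A = 9.161×10^3 mm²;  r_min = √(I/A) = √(6.678×10^6/9.161×10^3) = 27.00 mm
L_e = K·L = 1 × 5.18 m = 5.180 m = 5180.0 mm
λ = L_e / r_min = 5180.0 / 27.00 = 192

λ ≈ 192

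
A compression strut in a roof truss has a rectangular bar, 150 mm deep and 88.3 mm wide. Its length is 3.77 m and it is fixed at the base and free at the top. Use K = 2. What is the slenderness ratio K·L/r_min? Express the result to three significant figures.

Buckling occurs about the weak axis: I_min = h·b³/12 with b = 88.3 mm (the shorter side).
I_min = 150×88.3³/12 = 8.606×10^6 mm⁴
A = 1.325×10^4 mm²;  r_min = √(I/A) = √(8.606×10^6/1.325×10^4) = 25.49 mm
L_e = K·L = 2 × 3.77 m = 7.540 m = 7540.0 mm
λ = L_e / r_min = 7540.0 / 25.49 = 296

λ ≈ 296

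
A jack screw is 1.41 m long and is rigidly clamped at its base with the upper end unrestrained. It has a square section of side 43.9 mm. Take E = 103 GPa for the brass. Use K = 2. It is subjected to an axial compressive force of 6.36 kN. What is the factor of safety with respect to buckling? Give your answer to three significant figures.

n ≈ 6.22

I = a⁴/12 = 43.9⁴/12 = 3.095×10^5 mm⁴
I = 3.095×10^5 mm⁴ = 3.095×10^-7 m⁴
Effective length L_e = K·L = 2 × 1.41 = 2.820 m
P_cr = π²EI / L_e² = π² × 103×10⁹ × 3.095×10^-7 / 2.820² = 3.957×10^4 N
Factor of safety n = P_cr / P = 39.565 / 6.36 = 6.22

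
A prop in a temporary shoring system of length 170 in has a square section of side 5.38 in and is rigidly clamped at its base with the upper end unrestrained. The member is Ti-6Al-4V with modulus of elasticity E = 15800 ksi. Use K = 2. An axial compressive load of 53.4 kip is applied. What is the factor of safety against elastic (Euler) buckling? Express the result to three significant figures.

I = a⁴/12 = 5.38⁴/12 = 69.81 in⁴
Effective length L_e = K·L = 2 × 170 = 340.0 in
P_cr = π²EI / L_e² = π² × 15800×10³ × 69.81 / 340.0² = 9.418×10^4 lb
Factor of safety n = P_cr / P = 94.177 / 53.4 = 1.76

n ≈ 1.76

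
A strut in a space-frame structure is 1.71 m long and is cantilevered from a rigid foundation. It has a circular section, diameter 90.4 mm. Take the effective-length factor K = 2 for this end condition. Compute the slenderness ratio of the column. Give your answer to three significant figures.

I = πd⁴/64 = π×90.4⁴/64 = 3.278×10^6 mm⁴
A = 6.418×10^3 mm²;  r_min = √(I/A) = √(3.278×10^6/6.418×10^3) = 22.60 mm
L_e = K·L = 2 × 1.71 m = 3.420 m = 3420.0 mm
λ = L_e / r_min = 3420.0 / 22.60 = 151

λ ≈ 151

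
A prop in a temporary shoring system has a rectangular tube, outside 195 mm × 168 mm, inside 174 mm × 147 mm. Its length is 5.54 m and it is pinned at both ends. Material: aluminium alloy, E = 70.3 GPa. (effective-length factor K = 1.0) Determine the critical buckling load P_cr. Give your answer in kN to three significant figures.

P_cr ≈ 701 kN

Weak-axis I_min = (h_o·b_o³ − h_i·b_i³)/12 with b_o = 168, b_i = 147.0 mm (shorter outer/inner sides).
I_min = (195×168³ − 174.0×147.0³)/12 = 3.099×10^7 mm⁴
I = 3.099×10^7 mm⁴ = 3.099×10^-5 m⁴
Effective length L_e = K·L = 1 × 5.54 = 5.540 m
P_cr = π²EI / L_e² = π² × 70.3×10⁹ × 3.099×10^-5 / 5.540² = 7.006×10^5 N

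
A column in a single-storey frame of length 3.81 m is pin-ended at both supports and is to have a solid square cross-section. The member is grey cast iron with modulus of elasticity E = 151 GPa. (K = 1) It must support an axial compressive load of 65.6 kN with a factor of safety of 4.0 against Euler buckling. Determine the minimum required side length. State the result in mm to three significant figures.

a ≈ 74.4 mm

Required P_cr = n·P = 4.0 × 65.6 = 262.4 kN
L_e = K·L = 1 × 3.81 = 3.810 m
Required I = P_cr·L_e²/(π²E) = 2.624×10^5 × 3.810² / (π² × 1.51×10^11) = 2.556×10^-6 m⁴
I_req = 2.556×10^6 mm⁴
Solid square: I = a⁴/12  ⇒  a = (12I)^(1/4) = (12×2.556×10^6)^(1/4) = 74.4 mm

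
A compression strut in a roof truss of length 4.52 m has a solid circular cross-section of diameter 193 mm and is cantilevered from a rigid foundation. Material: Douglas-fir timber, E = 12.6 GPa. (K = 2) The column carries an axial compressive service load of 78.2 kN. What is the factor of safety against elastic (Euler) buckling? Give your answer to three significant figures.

n ≈ 1.33

I = πd⁴/64 = π×193⁴/64 = 6.811×10^7 mm⁴
I = 6.811×10^7 mm⁴ = 6.811×10^-5 m⁴
Effective length L_e = K·L = 2 × 4.52 = 9.040 m
P_cr = π²EI / L_e² = π² × 12.6×10⁹ × 6.811×10^-5 / 9.040² = 1.036×10^5 N
Factor of safety n = P_cr / P = 103.64 / 78.2 = 1.33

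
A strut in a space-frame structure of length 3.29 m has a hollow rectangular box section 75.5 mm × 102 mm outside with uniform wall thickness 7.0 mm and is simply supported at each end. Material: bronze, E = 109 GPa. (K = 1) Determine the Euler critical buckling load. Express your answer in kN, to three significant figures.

Inner dimensions: h_i = 102 − 2×7.0 = 88.00 mm, b_i = 75.5 − 2×7.0 = 61.50 mm
Weak-axis I_min = (h_o·b_o³ − h_i·b_i³)/12 with b_o = 75.5, b_i = 61.50 mm (shorter outer/inner sides).
I_min = (102×75.5³ − 88.00×61.50³)/12 = 1.952×10^6 mm⁴
I = 1.952×10^6 mm⁴ = 1.952×10^-6 m⁴
Effective length L_e = K·L = 1 × 3.29 = 3.290 m
P_cr = π²EI / L_e² = π² × 109×10⁹ × 1.952×10^-6 / 3.290² = 1.940×10^5 N

P_cr ≈ 194 kN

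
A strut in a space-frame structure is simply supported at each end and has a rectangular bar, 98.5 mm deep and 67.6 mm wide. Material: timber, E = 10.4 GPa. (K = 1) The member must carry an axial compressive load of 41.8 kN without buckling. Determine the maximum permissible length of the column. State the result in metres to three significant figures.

Buckling occurs about the weak axis: I_min = h·b³/12 with b = 67.6 mm (the shorter side).
I_min = 98.5×67.6³/12 = 2.536×10^6 mm⁴
I = 2.536×10^-6 m⁴
At the buckling limit P_cr = P = 4.180×10^4 N
From P_cr = π²EI/(K·L)²:  L = (1/K)·√(π²EI/P_cr) = (1/1)·√(π²×1.04×10^10×2.536×10^-6/4.180×10^4)
L = 2.50 m

L_max ≈ 2.50 m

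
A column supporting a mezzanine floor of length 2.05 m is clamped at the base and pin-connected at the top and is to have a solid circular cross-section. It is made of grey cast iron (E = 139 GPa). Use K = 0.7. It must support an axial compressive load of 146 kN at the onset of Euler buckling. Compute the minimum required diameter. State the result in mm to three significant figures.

L_e = K·L = 0.7 × 2.05 = 1.435 m
Required I = P_cr·L_e²/(π²E) = 1.460×10^5 × 1.435² / (π² × 1.39×10^11) = 2.192×10^-7 m⁴
I_req = 2.192×10^5 mm⁴
Solid circle: I = πd⁴/64  ⇒  d = (64I/π)^(1/4) = (64×2.192×10^5/π)^(1/4) = 46.0 mm

d ≈ 46.0 mm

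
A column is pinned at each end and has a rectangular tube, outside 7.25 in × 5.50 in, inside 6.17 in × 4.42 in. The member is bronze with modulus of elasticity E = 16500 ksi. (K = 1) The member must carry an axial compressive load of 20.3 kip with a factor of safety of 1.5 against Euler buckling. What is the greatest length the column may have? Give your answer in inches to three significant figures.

Weak-axis I_min = (h_o·b_o³ − h_i·b_i³)/12 with b_o = 5.50, b_i = 4.420 in (shorter outer/inner sides).
I_min = (7.25×5.50³ − 6.170×4.420³)/12 = 56.12 in⁴
Required critical load P_cr = n·P = 1.5 × 20.3 = 30.45 kip = 3.045×10^4 lb
From P_cr = π²EI/(K·L)²:  L = (1/K)·√(π²EI/P_cr) = (1/1)·√(π²×1.65×10^7×56.12/3.045×10^4)
L = 548 in

L_max ≈ 548 in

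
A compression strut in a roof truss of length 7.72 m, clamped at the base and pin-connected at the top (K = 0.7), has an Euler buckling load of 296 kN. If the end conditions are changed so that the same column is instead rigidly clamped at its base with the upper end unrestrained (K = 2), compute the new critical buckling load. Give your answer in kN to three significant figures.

P_cr ∝ 1/K², so P_cr,new = P_cr,old × (K_old/K_new)² = 296 × (0.7/2)²
= 296 × 0.1225 = 36.3 kN

P_cr ≈ 36.3 kN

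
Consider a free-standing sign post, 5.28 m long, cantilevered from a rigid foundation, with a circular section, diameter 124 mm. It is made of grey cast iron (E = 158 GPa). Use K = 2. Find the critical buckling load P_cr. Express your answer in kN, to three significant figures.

P_cr ≈ 162 kN

I = πd⁴/64 = π×124⁴/64 = 1.161×10^7 mm⁴
I = 1.161×10^7 mm⁴ = 1.161×10^-5 m⁴
Effective length L_e = K·L = 2 × 5.28 = 10.56 m
P_cr = π²EI / L_e² = π² × 158×10⁹ × 1.161×10^-5 / 10.56² = 1.623×10^5 N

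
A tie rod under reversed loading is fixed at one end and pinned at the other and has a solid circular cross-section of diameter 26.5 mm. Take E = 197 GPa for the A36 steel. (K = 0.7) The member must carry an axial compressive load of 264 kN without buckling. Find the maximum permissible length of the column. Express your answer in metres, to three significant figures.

I = πd⁴/64 = π×26.5⁴/64 = 2.421×10^4 mm⁴
I = 2.421×10^-8 m⁴
At the buckling limit P_cr = P = 2.640×10^5 N
From P_cr = π²EI/(K·L)²:  L = (1/K)·√(π²EI/P_cr) = (1/0.7)·√(π²×1.97×10^11×2.421×10^-8/2.640×10^5)
L = 0.603 m

L_max ≈ 0.603 m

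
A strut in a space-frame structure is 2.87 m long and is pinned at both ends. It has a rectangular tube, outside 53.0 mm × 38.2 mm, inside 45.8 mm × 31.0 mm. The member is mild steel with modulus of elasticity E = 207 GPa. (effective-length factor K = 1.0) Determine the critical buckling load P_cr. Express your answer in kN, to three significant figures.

Weak-axis I_min = (h_o·b_o³ − h_i·b_i³)/12 with b_o = 38.2, b_i = 31.00 mm (shorter outer/inner sides).
I_min = (53.0×38.2³ − 45.80×31.00³)/12 = 1.325×10^5 mm⁴
I = 1.325×10^5 mm⁴ = 1.325×10^-7 m⁴
Effective length L_e = K·L = 1 × 2.87 = 2.870 m
P_cr = π²EI / L_e² = π² × 207×10⁹ × 1.325×10^-7 / 2.870² = 3.286×10^4 N

P_cr ≈ 32.9 kN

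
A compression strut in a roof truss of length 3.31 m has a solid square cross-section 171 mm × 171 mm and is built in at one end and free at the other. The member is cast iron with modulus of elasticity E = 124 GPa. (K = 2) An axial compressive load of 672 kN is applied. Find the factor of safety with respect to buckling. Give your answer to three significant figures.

I = a⁴/12 = 171⁴/12 = 7.125×10^7 mm⁴
I = 7.125×10^7 mm⁴ = 7.125×10^-5 m⁴
Effective length L_e = K·L = 2 × 3.31 = 6.620 m
P_cr = π²EI / L_e² = π² × 124×10⁹ × 7.125×10^-5 / 6.620² = 1.990×10^6 N
Factor of safety n = P_cr / P = 1989.8 / 672 = 2.96

n ≈ 2.96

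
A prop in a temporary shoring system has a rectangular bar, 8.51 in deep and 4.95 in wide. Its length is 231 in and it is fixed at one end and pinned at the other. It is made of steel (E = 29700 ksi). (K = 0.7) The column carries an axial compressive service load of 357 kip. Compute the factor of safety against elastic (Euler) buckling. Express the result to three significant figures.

Buckling occurs about the weak axis: I_min = h·b³/12 with b = 4.95 in (the shorter side).
I_min = 8.51×4.95³/12 = 86.01 in⁴
Effective length L_e = K·L = 0.7 × 231 = 161.7 in
P_cr = π²EI / L_e² = π² × 29700×10³ × 86.01 / 161.7² = 9.643×10^5 lb
Factor of safety n = P_cr / P = 964.27 / 357 = 2.70

n ≈ 2.70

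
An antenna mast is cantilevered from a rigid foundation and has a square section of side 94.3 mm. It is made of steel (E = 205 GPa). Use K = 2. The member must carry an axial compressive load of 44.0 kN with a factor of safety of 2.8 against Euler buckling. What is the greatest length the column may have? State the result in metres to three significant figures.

I = a⁴/12 = 94.3⁴/12 = 6.590×10^6 mm⁴
I = 6.590×10^-6 m⁴
Required critical load P_cr = n·P = 2.8 × 44.0 = 123.2 kN = 1.232×10^5 N
From P_cr = π²EI/(K·L)²:  L = (1/K)·√(π²EI/P_cr) = (1/2)·√(π²×2.05×10^11×6.590×10^-6/1.232×10^5)
L = 5.20 m

L_max ≈ 5.20 m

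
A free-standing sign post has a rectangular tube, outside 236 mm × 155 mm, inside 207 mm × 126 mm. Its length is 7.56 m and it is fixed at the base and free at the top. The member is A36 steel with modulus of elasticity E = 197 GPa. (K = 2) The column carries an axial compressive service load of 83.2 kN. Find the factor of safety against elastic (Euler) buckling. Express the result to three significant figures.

Weak-axis I_min = (h_o·b_o³ − h_i·b_i³)/12 with b_o = 155, b_i = 126.0 mm (shorter outer/inner sides).
I_min = (236×155³ − 207.0×126.0³)/12 = 3.873×10^7 mm⁴
I = 3.873×10^7 mm⁴ = 3.873×10^-5 m⁴
Effective length L_e = K·L = 2 × 7.56 = 15.12 m
P_cr = π²EI / L_e² = π² × 197×10⁹ × 3.873×10^-5 / 15.12² = 3.294×10^5 N
Factor of safety n = P_cr / P = 329.39 / 83.2 = 3.96

n ≈ 3.96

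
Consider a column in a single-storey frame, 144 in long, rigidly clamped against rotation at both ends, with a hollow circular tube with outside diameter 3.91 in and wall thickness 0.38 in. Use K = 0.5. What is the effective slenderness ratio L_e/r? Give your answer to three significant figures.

λ ≈ 57.4

Inner diameter d_i = 3.91 − 2×0.38 = 3.150 in
I = π(d_o⁴ − d_i⁴)/64 = π(3.91⁴ − 3.150⁴)/64 = 6.640 in⁴
A = 4.214 in²;  r_min = √(I/A) = √(6.640/4.214) = 1.255 in
L_e = K·L = 0.5 × 144 = 72.00 in
λ = L_e / r_min = 72.000 / 1.255 = 57.4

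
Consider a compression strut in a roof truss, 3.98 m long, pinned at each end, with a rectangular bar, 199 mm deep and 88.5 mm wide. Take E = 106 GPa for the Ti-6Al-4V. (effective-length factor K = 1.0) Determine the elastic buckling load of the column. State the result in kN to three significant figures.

P_cr ≈ 759 kN

Buckling occurs about the weak axis: I_min = h·b³/12 with b = 88.5 mm (the shorter side).
I_min = 199×88.5³/12 = 1.149×10^7 mm⁴
I = 1.149×10^7 mm⁴ = 1.149×10^-5 m⁴
Effective length L_e = K·L = 1 × 3.98 = 3.980 m
P_cr = π²EI / L_e² = π² × 106×10⁹ × 1.149×10^-5 / 3.980² = 7.592×10^5 N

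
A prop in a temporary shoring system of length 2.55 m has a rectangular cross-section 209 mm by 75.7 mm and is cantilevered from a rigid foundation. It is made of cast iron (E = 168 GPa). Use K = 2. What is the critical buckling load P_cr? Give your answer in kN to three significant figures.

P_cr ≈ 482 kN

Buckling occurs about the weak axis: I_min = h·b³/12 with b = 75.7 mm (the shorter side).
I_min = 209×75.7³/12 = 7.555×10^6 mm⁴
I = 7.555×10^6 mm⁴ = 7.555×10^-6 m⁴
Effective length L_e = K·L = 2 × 2.55 = 5.100 m
P_cr = π²EI / L_e² = π² × 168×10⁹ × 7.555×10^-6 / 5.100² = 4.816×10^5 N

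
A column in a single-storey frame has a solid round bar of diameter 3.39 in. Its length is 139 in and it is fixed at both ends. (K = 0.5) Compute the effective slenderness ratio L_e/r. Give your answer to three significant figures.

For a solid circle r = d/4 = 3.39/4 = 0.8475 in
L_e = K·L = 0.5 × 139 = 69.50 in
λ = L_e / r_min = 69.500 / 0.8475 = 82.0

λ ≈ 82.0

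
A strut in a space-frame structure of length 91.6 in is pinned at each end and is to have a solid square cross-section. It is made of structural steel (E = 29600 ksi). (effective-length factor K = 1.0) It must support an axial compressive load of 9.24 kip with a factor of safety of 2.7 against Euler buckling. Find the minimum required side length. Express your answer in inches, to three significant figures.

Required P_cr = n·P = 2.7 × 9.24 = 24.95 kip
L_e = K·L = 1 × 91.6 = 91.60 in
Required I = P_cr·L_e²/(π²E) = 2.495×10^4 × 91.60² / (π² × 2.96×10^7) = 0.7165 in⁴
Solid square: I = a⁴/12  ⇒  a = (12I)^(1/4) = (12×0.7165)^(1/4) = 1.71 in

a ≈ 1.71 in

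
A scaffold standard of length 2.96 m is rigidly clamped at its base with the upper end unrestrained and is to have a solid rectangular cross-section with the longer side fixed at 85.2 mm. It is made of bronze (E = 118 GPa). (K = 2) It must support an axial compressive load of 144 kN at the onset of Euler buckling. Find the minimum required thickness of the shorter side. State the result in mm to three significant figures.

b ≈ 84.8 mm

L_e = K·L = 2 × 2.96 = 5.920 m
Required I = P_cr·L_e²/(π²E) = 1.440×10^5 × 5.920² / (π² × 1.18×10^11) = 4.333×10^-6 m⁴
I_req = 4.333×10^6 mm⁴
Rectangle, weak axis: I_min = h·b³/12 with h = 85.2 mm fixed  ⇒  b = (12I/h)^(1/3) = 84.8 mm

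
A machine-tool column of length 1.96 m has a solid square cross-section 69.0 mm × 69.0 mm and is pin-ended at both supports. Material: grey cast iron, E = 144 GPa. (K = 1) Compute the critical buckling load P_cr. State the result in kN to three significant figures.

P_cr ≈ 699 kN

I = a⁴/12 = 69.0⁴/12 = 1.889×10^6 mm⁴
I = 1.889×10^6 mm⁴ = 1.889×10^-6 m⁴
Effective length L_e = K·L = 1 × 1.96 = 1.960 m
P_cr = π²EI / L_e² = π² × 144×10⁹ × 1.889×10^-6 / 1.960² = 6.988×10^5 N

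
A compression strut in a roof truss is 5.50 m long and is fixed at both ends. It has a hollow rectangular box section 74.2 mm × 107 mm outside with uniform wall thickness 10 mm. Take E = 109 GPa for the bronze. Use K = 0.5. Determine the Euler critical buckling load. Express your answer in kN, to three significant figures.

P_cr ≈ 354 kN

Inner dimensions: h_i = 107 − 2×10 = 87.00 mm, b_i = 74.2 − 2×10 = 54.20 mm
Weak-axis I_min = (h_o·b_o³ − h_i·b_i³)/12 with b_o = 74.2, b_i = 54.20 mm (shorter outer/inner sides).
I_min = (107×74.2³ − 87.00×54.20³)/12 = 2.488×10^6 mm⁴
I = 2.488×10^6 mm⁴ = 2.488×10^-6 m⁴
Effective length L_e = K·L = 0.5 × 5.50 = 2.750 m
P_cr = π²EI / L_e² = π² × 109×10⁹ × 2.488×10^-6 / 2.750² = 3.540×10^5 N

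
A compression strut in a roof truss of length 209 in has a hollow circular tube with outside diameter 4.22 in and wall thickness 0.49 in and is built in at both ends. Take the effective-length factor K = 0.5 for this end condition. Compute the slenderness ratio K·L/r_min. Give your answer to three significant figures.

λ ≈ 78.6

Inner diameter d_i = 4.22 − 2×0.49 = 3.240 in
I = π(d_o⁴ − d_i⁴)/64 = π(4.22⁴ − 3.240⁴)/64 = 10.16 in⁴
A = 5.742 in²;  r_min = √(I/A) = √(10.16/5.742) = 1.330 in
L_e = K·L = 0.5 × 209 = 104.5 in
λ = L_e / r_min = 104.50 / 1.330 = 78.6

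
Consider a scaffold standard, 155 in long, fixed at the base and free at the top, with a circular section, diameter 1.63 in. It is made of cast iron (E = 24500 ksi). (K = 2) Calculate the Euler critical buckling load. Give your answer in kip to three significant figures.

I = πd⁴/64 = π×1.63⁴/64 = 0.3465 in⁴
Effective length L_e = K·L = 2 × 155 = 310.0 in
P_cr = π²EI / L_e² = π² × 24500×10³ × 0.3465 / 310.0² = 871.9 lb

P_cr ≈ 0.872 kip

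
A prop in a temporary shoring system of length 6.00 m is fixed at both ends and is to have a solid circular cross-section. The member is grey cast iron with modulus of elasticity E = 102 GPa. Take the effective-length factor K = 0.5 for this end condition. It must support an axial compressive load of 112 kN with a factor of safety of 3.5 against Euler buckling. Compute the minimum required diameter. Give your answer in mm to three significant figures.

d ≈ 91.9 mm

Required P_cr = n·P = 3.5 × 112 = 392.0 kN
L_e = K·L = 0.5 × 6.00 = 3.000 m
Required I = P_cr·L_e²/(π²E) = 3.920×10^5 × 3.000² / (π² × 1.02×10^11) = 3.505×10^-6 m⁴
I_req = 3.505×10^6 mm⁴
Solid circle: I = πd⁴/64  ⇒  d = (64I/π)^(1/4) = (64×3.505×10^6/π)^(1/4) = 91.9 mm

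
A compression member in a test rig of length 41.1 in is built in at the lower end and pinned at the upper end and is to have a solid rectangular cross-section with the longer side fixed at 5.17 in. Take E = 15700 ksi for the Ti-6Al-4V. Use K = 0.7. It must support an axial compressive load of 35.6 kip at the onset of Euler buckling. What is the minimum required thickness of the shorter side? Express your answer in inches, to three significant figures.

b ≈ 0.761 in

L_e = K·L = 0.7 × 41.1 = 28.77 in
Required I = P_cr·L_e²/(π²E) = 3.560×10^4 × 28.77² / (π² × 1.57×10^7) = 0.1902 in⁴
Rectangle, weak axis: I_min = h·b³/12 with h = 5.17 in fixed  ⇒  b = (12I/h)^(1/3) = 0.761 in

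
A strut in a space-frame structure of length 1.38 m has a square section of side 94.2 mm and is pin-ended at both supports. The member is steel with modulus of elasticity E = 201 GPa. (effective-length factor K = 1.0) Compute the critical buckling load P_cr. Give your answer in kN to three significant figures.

P_cr ≈ 6840 kN

I = a⁴/12 = 94.2⁴/12 = 6.562×10^6 mm⁴
I = 6.562×10^6 mm⁴ = 6.562×10^-6 m⁴
Effective length L_e = K·L = 1 × 1.38 = 1.380 m
P_cr = π²EI / L_e² = π² × 201×10⁹ × 6.562×10^-6 / 1.380² = 6.835×10^6 N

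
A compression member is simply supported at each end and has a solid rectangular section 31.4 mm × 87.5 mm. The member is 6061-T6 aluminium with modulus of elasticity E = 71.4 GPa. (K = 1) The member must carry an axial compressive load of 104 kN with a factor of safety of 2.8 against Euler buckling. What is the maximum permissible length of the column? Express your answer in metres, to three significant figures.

Buckling occurs about the weak axis: I_min = h·b³/12 with b = 31.4 mm (the shorter side).
I_min = 87.5×31.4³/12 = 2.257×10^5 mm⁴
I = 2.257×10^-7 m⁴
Required critical load P_cr = n·P = 2.8 × 104 = 291.2 kN = 2.912×10^5 N
From P_cr = π²EI/(K·L)²:  L = (1/K)·√(π²EI/P_cr) = (1/1)·√(π²×7.14×10^10×2.257×10^-7/2.912×10^5)
L = 0.739 m

L_max ≈ 0.739 m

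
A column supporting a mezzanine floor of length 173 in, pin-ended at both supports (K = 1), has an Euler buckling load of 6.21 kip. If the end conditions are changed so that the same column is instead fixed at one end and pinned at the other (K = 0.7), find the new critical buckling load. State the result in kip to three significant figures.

P_cr ∝ 1/K², so P_cr,new = P_cr,old × (K_old/K_new)² = 6.21 × (1/0.7)²
= 6.21 × 2.041 = 12.7 kip

P_cr ≈ 12.7 kip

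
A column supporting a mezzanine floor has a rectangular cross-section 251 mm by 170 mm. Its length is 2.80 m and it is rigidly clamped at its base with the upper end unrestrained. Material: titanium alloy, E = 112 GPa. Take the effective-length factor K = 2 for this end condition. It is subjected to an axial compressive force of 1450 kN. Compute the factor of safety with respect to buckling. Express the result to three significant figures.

n ≈ 2.50

Buckling occurs about the weak axis: I_min = h·b³/12 with b = 170 mm (the shorter side).
I_min = 251×170³/12 = 1.028×10^8 mm⁴
I = 1.028×10^8 mm⁴ = 1.028×10^-4 m⁴
Effective length L_e = K·L = 2 × 2.80 = 5.600 m
P_cr = π²EI / L_e² = π² × 112×10⁹ × 1.028×10^-4 / 5.600² = 3.622×10^6 N
Factor of safety n = P_cr / P = 3622.3 / 1450 = 2.50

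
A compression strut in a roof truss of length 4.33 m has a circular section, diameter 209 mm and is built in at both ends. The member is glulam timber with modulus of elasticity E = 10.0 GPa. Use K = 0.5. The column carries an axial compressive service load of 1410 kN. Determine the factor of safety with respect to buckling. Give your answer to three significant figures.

I = πd⁴/64 = π×209⁴/64 = 9.366×10^7 mm⁴
I = 9.366×10^7 mm⁴ = 9.366×10^-5 m⁴
Effective length L_e = K·L = 0.5 × 4.33 = 2.165 m
P_cr = π²EI / L_e² = π² × 10.0×10⁹ × 9.366×10^-5 / 2.165² = 1.972×10^6 N
Factor of safety n = P_cr / P = 1972.1 / 1410 = 1.40

n ≈ 1.40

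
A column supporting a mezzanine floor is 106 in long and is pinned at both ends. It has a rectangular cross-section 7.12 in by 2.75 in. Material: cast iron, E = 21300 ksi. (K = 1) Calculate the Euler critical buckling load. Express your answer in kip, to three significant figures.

Buckling occurs about the weak axis: I_min = h·b³/12 with b = 2.75 in (the shorter side).
I_min = 7.12×2.75³/12 = 12.34 in⁴
Effective length L_e = K·L = 1 × 106 = 106.0 in
P_cr = π²EI / L_e² = π² × 21300×10³ × 12.34 / 106.0² = 2.309×10^5 lb

P_cr ≈ 231 kip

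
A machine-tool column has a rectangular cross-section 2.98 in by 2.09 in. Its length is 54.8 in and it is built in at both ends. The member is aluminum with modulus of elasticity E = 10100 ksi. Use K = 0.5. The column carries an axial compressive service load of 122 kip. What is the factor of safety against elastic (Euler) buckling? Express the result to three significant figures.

Buckling occurs about the weak axis: I_min = h·b³/12 with b = 2.09 in (the shorter side).
I_min = 2.98×2.09³/12 = 2.267 in⁴
Effective length L_e = K·L = 0.5 × 54.8 = 27.40 in
P_cr = π²EI / L_e² = π² × 10100×10³ × 2.267 / 27.40² = 3.010×10^5 lb
Factor of safety n = P_cr / P = 301.02 / 122 = 2.47

n ≈ 2.47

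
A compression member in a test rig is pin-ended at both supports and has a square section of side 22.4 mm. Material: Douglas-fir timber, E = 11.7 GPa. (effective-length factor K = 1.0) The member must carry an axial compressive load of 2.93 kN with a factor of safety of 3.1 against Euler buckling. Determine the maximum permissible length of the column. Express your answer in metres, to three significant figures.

I = a⁴/12 = 22.4⁴/12 = 2.098×10^4 mm⁴
I = 2.098×10^-8 m⁴
Required critical load P_cr = n·P = 3.1 × 2.93 = 9.083 kN = 9.083×10^3 N
From P_cr = π²EI/(K·L)²:  L = (1/K)·√(π²EI/P_cr) = (1/1)·√(π²×1.17×10^10×2.098×10^-8/9.083×10^3)
L = 0.516 m

L_max ≈ 0.516 m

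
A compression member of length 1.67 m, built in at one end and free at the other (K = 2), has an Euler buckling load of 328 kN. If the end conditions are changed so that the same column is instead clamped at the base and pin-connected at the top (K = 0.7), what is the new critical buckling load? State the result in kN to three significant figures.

P_cr ∝ 1/K², so P_cr,new = P_cr,old × (K_old/K_new)² = 328 × (2/0.7)²
= 328 × 8.163 = 2680 kN

P_cr ≈ 2680 kN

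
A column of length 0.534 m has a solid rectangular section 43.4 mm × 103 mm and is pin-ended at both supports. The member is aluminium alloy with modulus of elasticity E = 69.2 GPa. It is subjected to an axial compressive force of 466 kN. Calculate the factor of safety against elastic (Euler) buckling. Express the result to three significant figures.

Buckling occurs about the weak axis: I_min = h·b³/12 with b = 43.4 mm (the shorter side).
I_min = 103×43.4³/12 = 7.017×10^5 mm⁴
I = 7.017×10^5 mm⁴ = 7.017×10^-7 m⁴
Effective length L_e = K·L = 1 × 0.534 = 0.5340 m
P_cr = π²EI / L_e² = π² × 69.2×10⁹ × 7.017×10^-7 / 0.5340² = 1.681×10^6 N
Factor of safety n = P_cr / P = 1680.5 / 466 = 3.61

n ≈ 3.61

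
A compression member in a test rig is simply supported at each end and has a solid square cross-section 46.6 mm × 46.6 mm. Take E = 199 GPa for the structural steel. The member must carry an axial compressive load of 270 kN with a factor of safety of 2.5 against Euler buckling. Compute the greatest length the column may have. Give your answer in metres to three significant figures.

I = a⁴/12 = 46.6⁴/12 = 3.930×10^5 mm⁴
I = 3.930×10^-7 m⁴
Required critical load P_cr = n·P = 2.5 × 270 = 675.0 kN = 6.750×10^5 N
From P_cr = π²EI/(K·L)²:  L = (1/K)·√(π²EI/P_cr) = (1/1)·√(π²×1.99×10^11×3.930×10^-7/6.750×10^5)
L = 1.07 m

L_max ≈ 1.07 m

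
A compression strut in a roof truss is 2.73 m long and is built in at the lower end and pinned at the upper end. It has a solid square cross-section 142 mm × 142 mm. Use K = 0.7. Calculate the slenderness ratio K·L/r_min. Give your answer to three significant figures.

For a square r = a/√12 = 142/√12 = 40.99 mm
L_e = K·L = 0.7 × 2.73 m = 1.911 m = 1911.0 mm
λ = L_e / r_min = 1911.0 / 40.99 = 46.6

λ ≈ 46.6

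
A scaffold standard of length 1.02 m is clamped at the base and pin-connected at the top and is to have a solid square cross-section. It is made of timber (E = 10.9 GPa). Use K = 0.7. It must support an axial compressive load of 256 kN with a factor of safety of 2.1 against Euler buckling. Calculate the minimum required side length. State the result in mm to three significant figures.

Required P_cr = n·P = 2.1 × 256 = 537.6 kN
L_e = K·L = 0.7 × 1.02 = 0.7140 m
Required I = P_cr·L_e²/(π²E) = 5.376×10^5 × 0.7140² / (π² × 1.09×10^10) = 2.548×10^-6 m⁴
I_req = 2.548×10^6 mm⁴
Solid square: I = a⁴/12  ⇒  a = (12I)^(1/4) = (12×2.548×10^6)^(1/4) = 74.4 mm

a ≈ 74.4 mm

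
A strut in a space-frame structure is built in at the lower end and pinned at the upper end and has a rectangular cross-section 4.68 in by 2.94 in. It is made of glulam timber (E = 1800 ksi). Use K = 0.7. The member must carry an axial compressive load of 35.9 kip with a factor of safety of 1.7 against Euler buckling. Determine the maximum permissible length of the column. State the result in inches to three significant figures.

Buckling occurs about the weak axis: I_min = h·b³/12 with b = 2.94 in (the shorter side).
I_min = 4.68×2.94³/12 = 9.911 in⁴
Required critical load P_cr = n·P = 1.7 × 35.9 = 61.03 kip = 6.103×10^4 lb
From P_cr = π²EI/(K·L)²:  L = (1/K)·√(π²EI/P_cr) = (1/0.7)·√(π²×1.80×10^6×9.911/6.103×10^4)
L = 76.7 in

L_max ≈ 76.7 in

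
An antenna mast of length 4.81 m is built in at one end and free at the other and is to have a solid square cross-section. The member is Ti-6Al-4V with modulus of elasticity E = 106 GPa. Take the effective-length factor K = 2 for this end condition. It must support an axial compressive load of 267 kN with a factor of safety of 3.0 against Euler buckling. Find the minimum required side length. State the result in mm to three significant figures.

Required P_cr = n·P = 3.0 × 267 = 801.0 kN
L_e = K·L = 2 × 4.81 = 9.620 m
Required I = P_cr·L_e²/(π²E) = 8.010×10^5 × 9.620² / (π² × 1.06×10^11) = 7.086×10^-5 m⁴
I_req = 7.086×10^7 mm⁴
Solid square: I = a⁴/12  ⇒  a = (12I)^(1/4) = (12×7.086×10^7)^(1/4) = 171 mm

a ≈ 171 mm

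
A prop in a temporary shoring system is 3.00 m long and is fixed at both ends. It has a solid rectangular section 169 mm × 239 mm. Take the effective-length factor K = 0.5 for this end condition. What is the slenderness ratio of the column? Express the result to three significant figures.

λ ≈ 30.7

For a rectangle r_min = b/√12 = 169/√12 = 48.79 mm
L_e = K·L = 0.5 × 3.00 m = 1.500 m = 1500.0 mm
λ = L_e / r_min = 1500.0 / 48.79 = 30.7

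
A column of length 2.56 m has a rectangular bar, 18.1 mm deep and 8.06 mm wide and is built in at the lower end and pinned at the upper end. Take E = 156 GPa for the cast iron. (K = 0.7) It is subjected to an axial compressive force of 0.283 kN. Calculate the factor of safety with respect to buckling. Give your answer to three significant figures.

Buckling occurs about the weak axis: I_min = h·b³/12 with b = 8.06 mm (the shorter side).
I_min = 18.1×8.06³/12 = 789.8 mm⁴
I = 789.8 mm⁴ = 7.898×10^-10 m⁴
Effective length L_e = K·L = 0.7 × 2.56 = 1.792 m
P_cr = π²EI / L_e² = π² × 156×10⁹ × 7.898×10^-10 / 1.792² = 378.7 N
Factor of safety n = P_cr / P = 0.37866 / 0.283 = 1.34

n ≈ 1.34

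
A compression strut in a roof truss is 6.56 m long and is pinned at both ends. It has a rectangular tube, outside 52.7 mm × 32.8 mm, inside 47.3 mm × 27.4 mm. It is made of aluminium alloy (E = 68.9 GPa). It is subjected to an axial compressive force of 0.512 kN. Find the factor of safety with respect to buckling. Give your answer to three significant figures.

Weak-axis I_min = (h_o·b_o³ − h_i·b_i³)/12 with b_o = 32.8, b_i = 27.40 mm (shorter outer/inner sides).
I_min = (52.7×32.8³ − 47.30×27.40³)/12 = 7.389×10^4 mm⁴
I = 7.389×10^4 mm⁴ = 7.389×10^-8 m⁴
Effective length L_e = K·L = 1 × 6.56 = 6.560 m
P_cr = π²EI / L_e² = π² × 68.9×10⁹ × 7.389×10^-8 / 6.560² = 1.168×10^3 N
Factor of safety n = P_cr / P = 1.1676 / 0.512 = 2.28

n ≈ 2.28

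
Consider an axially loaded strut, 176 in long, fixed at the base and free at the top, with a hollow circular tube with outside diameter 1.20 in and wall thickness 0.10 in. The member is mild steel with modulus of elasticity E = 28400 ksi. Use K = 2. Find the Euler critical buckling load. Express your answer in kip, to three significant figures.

P_cr ≈ 0.119 kip

Inner diameter d_i = 1.20 − 2×0.10 = 1.000 in
I = π(d_o⁴ − d_i⁴)/64 = π(1.20⁴ − 1.000⁴)/64 = 5.270×10^-2 in⁴
Effective length L_e = K·L = 2 × 176 = 352.0 in
P_cr = π²EI / L_e² = π² × 28400×10³ × 5.270×10^-2 / 352.0² = 119.2 lb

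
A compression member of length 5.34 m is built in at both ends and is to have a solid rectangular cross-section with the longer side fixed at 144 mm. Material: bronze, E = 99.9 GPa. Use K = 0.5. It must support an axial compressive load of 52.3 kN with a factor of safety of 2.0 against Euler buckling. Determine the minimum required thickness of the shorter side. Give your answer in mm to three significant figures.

b ≈ 39.8 mm

Required P_cr = n·P = 2.0 × 52.3 = 104.6 kN
L_e = K·L = 0.5 × 5.34 = 2.670 m
Required I = P_cr·L_e²/(π²E) = 1.046×10^5 × 2.670² / (π² × 9.99×10^10) = 7.563×10^-7 m⁴
I_req = 7.563×10^5 mm⁴
Rectangle, weak axis: I_min = h·b³/12 with h = 144 mm fixed  ⇒  b = (12I/h)^(1/3) = 39.8 mm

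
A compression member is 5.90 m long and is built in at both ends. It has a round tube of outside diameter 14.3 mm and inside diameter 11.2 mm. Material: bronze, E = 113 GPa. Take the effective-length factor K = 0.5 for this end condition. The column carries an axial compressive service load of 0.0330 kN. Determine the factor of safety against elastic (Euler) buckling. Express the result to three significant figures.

d_o = 14.3 mm, d_i = 11.2 mm
I = π(d_o⁴ − d_i⁴)/64 = π(14.3⁴ − 11.20⁴)/64 = 1.280×10^3 mm⁴
I = 1.280×10^3 mm⁴ = 1.280×10^-9 m⁴
Effective length L_e = K·L = 0.5 × 5.90 = 2.950 m
P_cr = π²EI / L_e² = π² × 113×10⁹ × 1.280×10^-9 / 2.950² = 164.1 N
Factor of safety n = P_cr / P = 0.16407 / 0.0330 = 4.97

n ≈ 4.97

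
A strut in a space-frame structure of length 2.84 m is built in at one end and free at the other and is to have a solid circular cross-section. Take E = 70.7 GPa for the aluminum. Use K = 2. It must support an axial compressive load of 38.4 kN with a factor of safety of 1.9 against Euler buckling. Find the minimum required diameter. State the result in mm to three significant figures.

d ≈ 91.0 mm

Required P_cr = n·P = 1.9 × 38.4 = 72.96 kN
L_e = K·L = 2 × 2.84 = 5.680 m
Required I = P_cr·L_e²/(π²E) = 7.296×10^4 × 5.680² / (π² × 7.07×10^10) = 3.373×10^-6 m⁴
I_req = 3.373×10^6 mm⁴
Solid circle: I = πd⁴/64  ⇒  d = (64I/π)^(1/4) = (64×3.373×10^6/π)^(1/4) = 91.0 mm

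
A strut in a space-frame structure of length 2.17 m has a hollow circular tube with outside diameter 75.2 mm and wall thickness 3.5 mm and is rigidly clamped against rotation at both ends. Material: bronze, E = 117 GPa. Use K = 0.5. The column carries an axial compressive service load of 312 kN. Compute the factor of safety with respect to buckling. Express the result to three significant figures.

Inner diameter d_i = 75.2 − 2×3.5 = 68.20 mm
I = π(d_o⁴ − d_i⁴)/64 = π(75.2⁴ − 68.20⁴)/64 = 5.078×10^5 mm⁴
I = 5.078×10^5 mm⁴ = 5.078×10^-7 m⁴
Effective length L_e = K·L = 0.5 × 2.17 = 1.085 m
P_cr = π²EI / L_e² = π² × 117×10⁹ × 5.078×10^-7 / 1.085² = 4.981×10^5 N
Factor of safety n = P_cr / P = 498.13 / 312 = 1.60

n ≈ 1.60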